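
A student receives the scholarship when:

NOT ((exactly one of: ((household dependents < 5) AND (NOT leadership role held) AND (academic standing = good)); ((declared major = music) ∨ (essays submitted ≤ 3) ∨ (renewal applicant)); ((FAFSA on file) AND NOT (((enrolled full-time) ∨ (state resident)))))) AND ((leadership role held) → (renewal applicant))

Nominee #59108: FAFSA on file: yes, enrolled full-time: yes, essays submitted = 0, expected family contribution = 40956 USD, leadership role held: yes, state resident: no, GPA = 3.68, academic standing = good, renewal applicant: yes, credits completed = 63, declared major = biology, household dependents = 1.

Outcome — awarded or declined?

Atomic conditions:
  household dependents < 5: 1 < 5 is true
  NOT leadership role held: yes → false
  academic standing = good: good == good is true
  declared major = music: biology == music is false
  essays submitted ≤ 3: 0 ≤ 3 is true
  renewal applicant: yes → true
  FAFSA on file: yes → true
  enrolled full-time: yes → true
  state resident: no → false
  leadership role held: yes → true
Combine:
[1.1.1] true AND false AND true = false
[1.1.2] false OR true OR true = true
[1.1.3.2.1] true OR false = true
[1.1.3.2] NOT true = false
[1.1.3] true AND false = false
[1.1] exactly-one(false, true, false) = true
[1] NOT true = false
[2] true → true = true
[root] false AND true = false
Overall: false → declined

Declined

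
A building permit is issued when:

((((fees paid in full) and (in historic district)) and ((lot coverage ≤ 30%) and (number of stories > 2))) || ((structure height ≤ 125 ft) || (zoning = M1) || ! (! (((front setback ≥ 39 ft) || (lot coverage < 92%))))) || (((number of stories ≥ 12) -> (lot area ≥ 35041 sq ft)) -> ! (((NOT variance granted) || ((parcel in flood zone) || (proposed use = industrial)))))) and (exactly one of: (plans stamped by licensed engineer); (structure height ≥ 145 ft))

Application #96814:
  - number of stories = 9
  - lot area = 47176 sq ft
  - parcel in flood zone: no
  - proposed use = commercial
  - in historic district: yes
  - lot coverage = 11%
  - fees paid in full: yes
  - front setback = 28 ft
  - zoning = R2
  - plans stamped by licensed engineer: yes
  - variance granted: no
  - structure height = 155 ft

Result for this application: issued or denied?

Atomic conditions:
  fees paid in full: yes → true
  in historic district: yes → true
  lot coverage ≤ 30%: 11 ≤ 30 is true
  number of stories > 2: 9 > 2 is true
  structure height ≤ 125 ft: 155 ≤ 125 is false
  zoning = M1: R2 == M1 is false
  front setback ≥ 39 ft: 28 ≥ 39 is false
  lot coverage < 92%: 11 < 92 is true
  number of stories ≥ 12: 9 ≥ 12 is false
  lot area ≥ 35041 sq ft: 47176 ≥ 35041 is true
  NOT variance granted: no → true
  parcel in flood zone: no → false
  proposed use = industrial: commercial == industrial is false
  plans stamped by licensed engineer: yes → true
  structure height ≥ 145 ft: 155 ≥ 145 is true
Combine:
[1.1.1] true AND true = true
[1.1.2] true AND true = true
[1.1] true AND true = true
[1.2.3.1.1] false OR true = true
[1.2.3.1] NOT true = false
[1.2.3] NOT false = true
[1.2] false OR false OR true = true
[1.3.1] false → true (antecedent false ⇒ implication holds) = true
[1.3.2.1.2] false OR false = false
[1.3.2.1] true OR false = true
[1.3.2] NOT true = false
[1.3] true → false = false
[1] true OR true OR false = true
[2] exactly-one(true, true) = false
[root] true AND false = false
Overall: false → denied

Denied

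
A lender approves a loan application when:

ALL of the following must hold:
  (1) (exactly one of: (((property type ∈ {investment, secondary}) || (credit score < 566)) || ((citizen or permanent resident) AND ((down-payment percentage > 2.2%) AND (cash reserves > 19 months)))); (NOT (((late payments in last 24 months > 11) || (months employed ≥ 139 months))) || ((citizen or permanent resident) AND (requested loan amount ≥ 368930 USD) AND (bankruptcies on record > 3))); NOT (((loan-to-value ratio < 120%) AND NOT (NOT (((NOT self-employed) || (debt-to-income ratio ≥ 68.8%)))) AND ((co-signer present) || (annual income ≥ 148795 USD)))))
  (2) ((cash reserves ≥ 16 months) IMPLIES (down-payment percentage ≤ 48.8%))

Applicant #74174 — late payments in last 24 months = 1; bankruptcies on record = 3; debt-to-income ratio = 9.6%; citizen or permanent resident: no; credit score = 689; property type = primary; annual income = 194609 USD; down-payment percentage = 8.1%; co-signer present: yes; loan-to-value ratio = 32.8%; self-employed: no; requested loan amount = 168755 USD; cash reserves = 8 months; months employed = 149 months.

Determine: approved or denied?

Denied

Atomic conditions:
  property type ∈ {investment, secondary}: primary is not in the set → false
  credit score < 566: 689 < 566 is false
  citizen or permanent resident: no → false
  down-payment percentage > 2.2%: 8.1 > 2.2 is true
  cash reserves > 19 months: 8 > 19 is false
  late payments in last 24 months > 11: 1 > 11 is false
  months employed ≥ 139 months: 149 ≥ 139 is true
  requested loan amount ≥ 368930 USD: 168755 ≥ 368930 is false
  bankruptcies on record > 3: 3 > 3 is false
  loan-to-value ratio < 120%: 32.8 < 120 is true
  NOT self-employed: no → true
  debt-to-income ratio ≥ 68.8%: 9.6 ≥ 68.8 is false
  co-signer present: yes → true
  annual income ≥ 148795 USD: 194609 ≥ 148795 is true
  cash reserves ≥ 16 months: 8 ≥ 16 is false
  down-payment percentage ≤ 48.8%: 8.1 ≤ 48.8 is true
Combine:
[1.1.1] false OR false = false
[1.1.2.2] true AND false = false
[1.1.2] false AND false = false
[1.1] false OR false = false
[1.2.1.1] false OR true = true
[1.2.1] NOT true = false
[1.2.2] false AND false AND false = false
[1.2] false OR false = false
[1.3.1.2.1.1] true OR false = true
[1.3.1.2.1] NOT true = false
[1.3.1.2] NOT false = true
[1.3.1.3] true OR true = true
[1.3.1] true AND true AND true = true
[1.3] NOT true = false
[1] exactly-one(false, false, false) = false
[2] false → true (antecedent false ⇒ implication holds) = true
[root] false AND true = false
Overall: false → denied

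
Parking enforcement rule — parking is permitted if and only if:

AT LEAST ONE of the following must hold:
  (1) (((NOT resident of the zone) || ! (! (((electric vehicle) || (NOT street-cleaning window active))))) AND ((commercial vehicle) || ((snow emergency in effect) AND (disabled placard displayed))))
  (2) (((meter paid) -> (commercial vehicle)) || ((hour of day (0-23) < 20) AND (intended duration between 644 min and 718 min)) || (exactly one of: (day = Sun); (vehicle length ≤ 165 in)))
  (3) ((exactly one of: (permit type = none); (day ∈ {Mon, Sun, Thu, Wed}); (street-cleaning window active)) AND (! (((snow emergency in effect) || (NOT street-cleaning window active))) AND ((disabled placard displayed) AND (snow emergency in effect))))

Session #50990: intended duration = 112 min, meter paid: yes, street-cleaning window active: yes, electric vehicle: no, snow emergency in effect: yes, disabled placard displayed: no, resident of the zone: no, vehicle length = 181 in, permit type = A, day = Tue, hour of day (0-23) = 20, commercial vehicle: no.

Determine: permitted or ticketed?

Atomic conditions:
  NOT resident of the zone: no → true
  electric vehicle: no → false
  NOT street-cleaning window active: yes → false
  commercial vehicle: no → false
  snow emergency in effect: yes → true
  disabled placard displayed: no → false
  meter paid: yes → true
  hour of day (0-23) < 20: 20 < 20 is false
  intended duration between 644 min and 718 min: 112 in [644, 718] is false
  day = Sun: Tue == Sun is false
  vehicle length ≤ 165 in: 181 ≤ 165 is false
  permit type = none: A == none is false
  day ∈ {Mon, Sun, Thu, Wed}: Tue is not in the set → false
  street-cleaning window active: yes → true
Combine:
[1.1.2.1.1] false OR false = false
[1.1.2.1] NOT false = true
[1.1.2] NOT true = false
[1.1] true OR false = true
[1.2.2] true AND false = false
[1.2] false OR false = false
[1] true AND false = false
[2.1] true → false = false
[2.2] false AND false = false
[2.3] exactly-one(false, false) = false
[2] false OR false OR false = false
[3.1] exactly-one(false, false, true) = true
[3.2.1.1] true OR false = true
[3.2.1] NOT true = false
[3.2.2] false AND true = false
[3.2] false AND false = false
[3] true AND false = false
[root] false OR false OR false = false
Overall: false → ticketed

Ticketed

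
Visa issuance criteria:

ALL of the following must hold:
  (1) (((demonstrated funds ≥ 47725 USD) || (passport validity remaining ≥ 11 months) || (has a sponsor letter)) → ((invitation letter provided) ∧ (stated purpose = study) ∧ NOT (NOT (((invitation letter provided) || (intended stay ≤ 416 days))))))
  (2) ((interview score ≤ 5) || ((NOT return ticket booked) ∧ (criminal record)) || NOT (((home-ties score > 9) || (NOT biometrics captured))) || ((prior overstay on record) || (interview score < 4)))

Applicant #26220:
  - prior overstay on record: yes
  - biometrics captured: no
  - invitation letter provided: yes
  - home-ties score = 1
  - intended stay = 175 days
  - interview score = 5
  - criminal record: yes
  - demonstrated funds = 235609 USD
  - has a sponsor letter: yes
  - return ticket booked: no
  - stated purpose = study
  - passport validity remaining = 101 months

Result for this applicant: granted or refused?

Granted

Atomic conditions:
  demonstrated funds ≥ 47725 USD: 235609 ≥ 47725 is true
  passport validity remaining ≥ 11 months: 101 ≥ 11 is true
  has a sponsor letter: yes → true
  invitation letter provided: yes → true
  stated purpose = study: study == study is true
  intended stay ≤ 416 days: 175 ≤ 416 is true
  interview score ≤ 5: 5 ≤ 5 is true
  NOT return ticket booked: no → true
  criminal record: yes → true
  home-ties score > 9: 1 > 9 is false
  NOT biometrics captured: no → true
  prior overstay on record: yes → true
  interview score < 4: 5 < 4 is false
Combine:
[1.1] true OR true OR true = true
[1.2.3.1.1] true OR true = true
[1.2.3.1] NOT true = false
[1.2.3] NOT false = true
[1.2] true AND true AND true = true
[1] true → true = true
[2.2] true AND true = true
[2.3.1] false OR true = true
[2.3] NOT true = false
[2.4] true OR false = true
[2] true OR true OR false OR true = true
[root] true AND true = true
Overall: true → granted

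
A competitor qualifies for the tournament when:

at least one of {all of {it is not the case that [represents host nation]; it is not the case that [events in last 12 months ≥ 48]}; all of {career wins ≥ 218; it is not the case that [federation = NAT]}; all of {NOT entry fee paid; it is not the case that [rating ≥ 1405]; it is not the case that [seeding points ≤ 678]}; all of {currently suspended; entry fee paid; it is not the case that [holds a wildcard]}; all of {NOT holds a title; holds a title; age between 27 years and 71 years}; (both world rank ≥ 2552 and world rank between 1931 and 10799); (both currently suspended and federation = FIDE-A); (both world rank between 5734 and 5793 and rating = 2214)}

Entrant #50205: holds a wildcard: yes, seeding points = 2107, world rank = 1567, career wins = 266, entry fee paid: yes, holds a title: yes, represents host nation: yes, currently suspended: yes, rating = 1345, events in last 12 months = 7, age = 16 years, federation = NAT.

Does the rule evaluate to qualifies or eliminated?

Atomic conditions:
  represents host nation: yes → true
  events in last 12 months ≥ 48: 7 ≥ 48 is false
  career wins ≥ 218: 266 ≥ 218 is true
  federation = NAT: NAT == NAT is true
  NOT entry fee paid: yes → false
  rating ≥ 1405: 1345 ≥ 1405 is false
  seeding points ≤ 678: 2107 ≤ 678 is false
  currently suspended: yes → true
  entry fee paid: yes → true
  holds a wildcard: yes → true
  NOT holds a title: yes → false
  holds a title: yes → true
  age between 27 years and 71 years: 16 in [27, 71] is false
  world rank ≥ 2552: 1567 ≥ 2552 is false
  world rank between 1931 and 10799: 1567 in [1931, 10799] is false
  federation = FIDE-A: NAT == FIDE-A is false
  world rank between 5734 and 5793: 1567 in [5734, 5793] is false
  rating = 2214: 1345 == 2214 is false
Combine:
[1.1] NOT true = false
[1.2] NOT false = true
[1] false AND true = false
[2.2] NOT true = false
[2] true AND false = false
[3.2] NOT false = true
[3.3] NOT false = true
[3] false AND true AND true = false
[4.3] NOT true = false
[4] true AND true AND false = false
[5] false AND true AND false = false
[6] false AND false = false
[7] true AND false = false
[8] false AND false = false
[root] false OR false OR false OR false OR false OR false OR false OR false = false
Overall: false → eliminated

Eliminated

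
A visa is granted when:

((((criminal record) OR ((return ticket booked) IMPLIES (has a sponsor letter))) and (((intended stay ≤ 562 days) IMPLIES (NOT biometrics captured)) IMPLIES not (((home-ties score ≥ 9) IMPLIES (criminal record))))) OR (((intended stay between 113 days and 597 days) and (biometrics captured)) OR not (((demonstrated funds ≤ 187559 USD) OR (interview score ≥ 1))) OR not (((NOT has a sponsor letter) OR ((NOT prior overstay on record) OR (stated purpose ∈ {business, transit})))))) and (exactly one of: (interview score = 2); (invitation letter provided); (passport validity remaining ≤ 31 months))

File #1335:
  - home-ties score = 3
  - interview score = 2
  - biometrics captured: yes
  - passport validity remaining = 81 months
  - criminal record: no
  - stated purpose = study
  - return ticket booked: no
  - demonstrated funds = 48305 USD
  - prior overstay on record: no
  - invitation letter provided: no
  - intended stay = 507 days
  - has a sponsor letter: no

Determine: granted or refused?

Atomic conditions:
  criminal record: no → false
  return ticket booked: no → false
  has a sponsor letter: no → false
  intended stay ≤ 562 days: 507 ≤ 562 is true
  NOT biometrics captured: yes → false
  home-ties score ≥ 9: 3 ≥ 9 is false
  intended stay between 113 days and 597 days: 507 in [113, 597] is true
  biometrics captured: yes → true
  demonstrated funds ≤ 187559 USD: 48305 ≤ 187559 is true
  interview score ≥ 1: 2 ≥ 1 is true
  NOT has a sponsor letter: no → true
  NOT prior overstay on record: no → true
  stated purpose ∈ {business, transit}: study is not in the set → false
  interview score = 2: 2 == 2 is true
  invitation letter provided: no → false
  passport validity remaining ≤ 31 months: 81 ≤ 31 is false
Combine:
[1.1.1.2] false → false (antecedent false ⇒ implication holds) = true
[1.1.1] false OR true = true
[1.1.2.1] true → false = false
[1.1.2.2.1] false → false (antecedent false ⇒ implication holds) = true
[1.1.2.2] NOT true = false
[1.1.2] false → false (antecedent false ⇒ implication holds) = true
[1.1] true AND true = true
[1.2.1] true AND true = true
[1.2.2.1] true OR true = true
[1.2.2] NOT true = false
[1.2.3.1.2] true OR false = true
[1.2.3.1] true OR true = true
[1.2.3] NOT true = false
[1.2] true OR false OR false = true
[1] true OR true = true
[2] exactly-one(true, false, false) = true
[root] true AND true = true
Overall: true → granted

Granted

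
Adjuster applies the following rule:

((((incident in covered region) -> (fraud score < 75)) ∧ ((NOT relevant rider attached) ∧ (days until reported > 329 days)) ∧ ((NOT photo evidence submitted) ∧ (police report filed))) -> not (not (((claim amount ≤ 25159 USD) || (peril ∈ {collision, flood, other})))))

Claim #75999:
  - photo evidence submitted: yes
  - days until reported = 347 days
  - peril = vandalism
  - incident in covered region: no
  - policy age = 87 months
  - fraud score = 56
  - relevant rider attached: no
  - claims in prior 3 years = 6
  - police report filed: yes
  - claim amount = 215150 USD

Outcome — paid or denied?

Atomic conditions:
  incident in covered region: no → false
  fraud score < 75: 56 < 75 is true
  NOT relevant rider attached: no → true
  days until reported > 329 days: 347 > 329 is true
  NOT photo evidence submitted: yes → false
  police report filed: yes → true
  claim amount ≤ 25159 USD: 215150 ≤ 25159 is false
  peril ∈ {collision, flood, other}: vandalism is not in the set → false
Combine:
[1.1] false → true (antecedent false ⇒ implication holds) = true
[1.2] true AND true = true
[1.3] false AND true = false
[1] true AND true AND false = false
[2.1.1] false OR false = false
[2.1] NOT false = true
[2] NOT true = false
[root] false → false (antecedent false ⇒ implication holds) = true
Overall: true → paid

Paid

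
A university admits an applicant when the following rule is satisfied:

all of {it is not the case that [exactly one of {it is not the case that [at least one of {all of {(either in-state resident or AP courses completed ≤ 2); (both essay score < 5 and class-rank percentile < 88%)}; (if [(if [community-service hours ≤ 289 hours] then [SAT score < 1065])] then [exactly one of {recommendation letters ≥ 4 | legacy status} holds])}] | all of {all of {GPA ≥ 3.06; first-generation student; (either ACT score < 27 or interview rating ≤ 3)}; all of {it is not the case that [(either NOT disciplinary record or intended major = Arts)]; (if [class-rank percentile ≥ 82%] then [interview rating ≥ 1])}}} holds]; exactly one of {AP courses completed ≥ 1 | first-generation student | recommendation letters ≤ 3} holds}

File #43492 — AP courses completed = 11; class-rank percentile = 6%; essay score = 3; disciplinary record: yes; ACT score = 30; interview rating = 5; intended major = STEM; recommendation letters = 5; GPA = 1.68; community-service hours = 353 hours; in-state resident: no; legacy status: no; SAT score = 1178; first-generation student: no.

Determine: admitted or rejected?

Admitted

Atomic conditions:
  in-state resident: no → false
  AP courses completed ≤ 2: 11 ≤ 2 is false
  essay score < 5: 3 < 5 is true
  class-rank percentile < 88%: 6 < 88 is true
  community-service hours ≤ 289 hours: 353 ≤ 289 is false
  SAT score < 1065: 1178 < 1065 is false
  recommendation letters ≥ 4: 5 ≥ 4 is true
  legacy status: no → false
  GPA ≥ 3.06: 1.68 ≥ 3.06 is false
  first-generation student: no → false
  ACT score < 27: 30 < 27 is false
  interview rating ≤ 3: 5 ≤ 3 is false
  NOT disciplinary record: yes → false
  intended major = Arts: STEM == Arts is false
  class-rank percentile ≥ 82%: 6 ≥ 82 is false
  interview rating ≥ 1: 5 ≥ 1 is true
  AP courses completed ≥ 1: 11 ≥ 1 is true
  recommendation letters ≤ 3: 5 ≤ 3 is false
Combine:
[1.1.1.1.1.1] false OR false = false
[1.1.1.1.1.2] true AND true = true
[1.1.1.1.1] false AND true = false
[1.1.1.1.2.1] false → false (antecedent false ⇒ implication holds) = true
[1.1.1.1.2.2] exactly-one(true, false) = true
[1.1.1.1.2] true → true = true
[1.1.1.1] false OR true = true
[1.1.1] NOT true = false
[1.1.2.1.3] false OR false = false
[1.1.2.1] false AND false AND false = false
[1.1.2.2.1.1] false OR false = false
[1.1.2.2.1] NOT false = true
[1.1.2.2.2] false → true (antecedent false ⇒ implication holds) = true
[1.1.2.2] true AND true = true
[1.1.2] false AND true = false
[1.1] exactly-one(false, false) = false
[1] NOT false = true
[2] exactly-one(true, false, false) = true
[root] true AND true = true
Overall: true → admitted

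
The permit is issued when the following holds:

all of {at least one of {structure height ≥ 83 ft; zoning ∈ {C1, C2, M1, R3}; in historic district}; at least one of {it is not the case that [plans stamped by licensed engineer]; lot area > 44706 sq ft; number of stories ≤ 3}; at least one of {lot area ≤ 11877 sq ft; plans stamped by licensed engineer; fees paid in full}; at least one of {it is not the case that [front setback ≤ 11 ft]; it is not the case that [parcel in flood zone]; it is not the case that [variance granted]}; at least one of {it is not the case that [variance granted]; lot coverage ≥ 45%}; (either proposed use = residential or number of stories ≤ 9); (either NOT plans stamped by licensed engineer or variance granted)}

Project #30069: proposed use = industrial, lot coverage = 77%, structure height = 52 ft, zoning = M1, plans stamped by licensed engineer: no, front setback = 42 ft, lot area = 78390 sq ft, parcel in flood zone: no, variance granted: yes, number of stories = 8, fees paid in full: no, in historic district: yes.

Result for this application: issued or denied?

Atomic conditions:
  structure height ≥ 83 ft: 52 ≥ 83 is false
  zoning ∈ {C1, C2, M1, R3}: M1 is in the set → true
  in historic district: yes → true
  plans stamped by licensed engineer: no → false
  lot area > 44706 sq ft: 78390 > 44706 is true
  number of stories ≤ 3: 8 ≤ 3 is false
  lot area ≤ 11877 sq ft: 78390 ≤ 11877 is false
  fees paid in full: no → false
  front setback ≤ 11 ft: 42 ≤ 11 is false
  parcel in flood zone: no → false
  variance granted: yes → true
  lot coverage ≥ 45%: 77 ≥ 45 is true
  proposed use = residential: industrial == residential is false
  number of stories ≤ 9: 8 ≤ 9 is true
  NOT plans stamped by licensed engineer: no → true
Combine:
[1] false OR true OR true = true
[2.1] NOT false = true
[2] true OR true OR false = true
[3] false OR false OR false = false
[4.1] NOT false = true
[4.2] NOT false = true
[4.3] NOT true = false
[4] true OR true OR false = true
[5.1] NOT true = false
[5] false OR true = true
[6] false OR true = true
[7] true OR true = true
[root] true AND true AND false AND true AND true AND true AND true = false
Overall: false → denied

Denied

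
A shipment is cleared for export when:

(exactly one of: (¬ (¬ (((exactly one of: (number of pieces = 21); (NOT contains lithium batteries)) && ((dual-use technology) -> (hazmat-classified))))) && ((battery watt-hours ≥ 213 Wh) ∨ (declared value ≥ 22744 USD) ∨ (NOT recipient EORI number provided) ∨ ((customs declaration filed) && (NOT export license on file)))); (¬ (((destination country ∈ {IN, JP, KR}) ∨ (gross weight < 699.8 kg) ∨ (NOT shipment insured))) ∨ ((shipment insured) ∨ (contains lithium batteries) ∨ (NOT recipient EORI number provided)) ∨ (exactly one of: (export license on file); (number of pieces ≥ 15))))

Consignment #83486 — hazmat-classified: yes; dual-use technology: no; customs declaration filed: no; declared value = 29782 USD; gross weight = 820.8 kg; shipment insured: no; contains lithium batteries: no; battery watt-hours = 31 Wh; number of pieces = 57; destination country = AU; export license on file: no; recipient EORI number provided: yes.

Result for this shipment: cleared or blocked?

Blocked

Atomic conditions:
  number of pieces = 21: 57 == 21 is false
  NOT contains lithium batteries: no → true
  dual-use technology: no → false
  hazmat-classified: yes → true
  battery watt-hours ≥ 213 Wh: 31 ≥ 213 is false
  declared value ≥ 22744 USD: 29782 ≥ 22744 is true
  NOT recipient EORI number provided: yes → false
  customs declaration filed: no → false
  NOT export license on file: no → true
  destination country ∈ {IN, JP, KR}: AU is not in the set → false
  gross weight < 699.8 kg: 820.8 < 699.8 is false
  NOT shipment insured: no → true
  shipment insured: no → false
  contains lithium batteries: no → false
  export license on file: no → false
  number of pieces ≥ 15: 57 ≥ 15 is true
Combine:
[1.1.1.1.1] exactly-one(false, true) = true
[1.1.1.1.2] false → true (antecedent false ⇒ implication holds) = true
[1.1.1.1] true AND true = true
[1.1.1] NOT true = false
[1.1] NOT false = true
[1.2.4] false AND true = false
[1.2] false OR true OR false OR false = true
[1] true AND true = true
[2.1.1] false OR false OR true = true
[2.1] NOT true = false
[2.2] false OR false OR false = false
[2.3] exactly-one(false, true) = true
[2] false OR false OR true = true
[root] exactly-one(true, true) = false
Overall: false → blocked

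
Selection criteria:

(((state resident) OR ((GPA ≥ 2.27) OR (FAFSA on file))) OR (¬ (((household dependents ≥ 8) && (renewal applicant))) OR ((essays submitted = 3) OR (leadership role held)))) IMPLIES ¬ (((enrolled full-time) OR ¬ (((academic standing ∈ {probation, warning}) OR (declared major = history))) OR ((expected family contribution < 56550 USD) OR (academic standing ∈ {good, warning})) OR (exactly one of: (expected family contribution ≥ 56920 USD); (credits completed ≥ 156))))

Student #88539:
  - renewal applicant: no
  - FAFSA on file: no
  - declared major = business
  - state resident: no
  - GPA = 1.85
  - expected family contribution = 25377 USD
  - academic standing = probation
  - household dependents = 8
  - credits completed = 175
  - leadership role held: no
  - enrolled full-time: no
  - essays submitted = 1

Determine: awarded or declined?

Declined

Atomic conditions:
  state resident: no → false
  GPA ≥ 2.27: 1.85 ≥ 2.27 is false
  FAFSA on file: no → false
  household dependents ≥ 8: 8 ≥ 8 is true
  renewal applicant: no → false
  essays submitted = 3: 1 == 3 is false
  leadership role held: no → false
  enrolled full-time: no → false
  academic standing ∈ {probation, warning}: probation is in the set → true
  declared major = history: business == history is false
  expected family contribution < 56550 USD: 25377 < 56550 is true
  academic standing ∈ {good, warning}: probation is not in the set → false
  expected family contribution ≥ 56920 USD: 25377 ≥ 56920 is false
  credits completed ≥ 156: 175 ≥ 156 is true
Combine:
[1.1.2] false OR false = false
[1.1] false OR false = false
[1.2.1.1] true AND false = false
[1.2.1] NOT false = true
[1.2.2] false OR false = false
[1.2] true OR false = true
[1] false OR true = true
[2.1.2.1] true OR false = true
[2.1.2] NOT true = false
[2.1.3] true OR false = true
[2.1.4] exactly-one(false, true) = true
[2.1] false OR false OR true OR true = true
[2] NOT true = false
[root] true → false = false
Overall: false → declined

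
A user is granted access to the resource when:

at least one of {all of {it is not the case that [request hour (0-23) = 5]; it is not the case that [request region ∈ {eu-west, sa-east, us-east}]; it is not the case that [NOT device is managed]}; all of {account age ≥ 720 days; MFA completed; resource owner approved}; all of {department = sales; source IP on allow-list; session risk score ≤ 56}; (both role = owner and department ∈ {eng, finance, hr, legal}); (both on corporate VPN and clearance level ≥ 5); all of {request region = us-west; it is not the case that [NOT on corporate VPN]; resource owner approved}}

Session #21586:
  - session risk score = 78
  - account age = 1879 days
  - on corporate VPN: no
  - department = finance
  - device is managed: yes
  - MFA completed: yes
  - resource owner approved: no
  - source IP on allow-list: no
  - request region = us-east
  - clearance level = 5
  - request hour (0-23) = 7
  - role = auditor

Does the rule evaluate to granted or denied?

Atomic conditions:
  request hour (0-23) = 5: 7 == 5 is false
  request region ∈ {eu-west, sa-east, us-east}: us-east is in the set → true
  NOT device is managed: yes → false
  account age ≥ 720 days: 1879 ≥ 720 is true
  MFA completed: yes → true
  resource owner approved: no → false
  department = sales: finance == sales is false
  source IP on allow-list: no → false
  session risk score ≤ 56: 78 ≤ 56 is false
  role = owner: auditor == owner is false
  department ∈ {eng, finance, hr, legal}: finance is in the set → true
  on corporate VPN: no → false
  clearance level ≥ 5: 5 ≥ 5 is true
  request region = us-west: us-east == us-west is false
  NOT on corporate VPN: no → true
Combine:
[1.1] NOT false = true
[1.2] NOT true = false
[1.3] NOT false = true
[1] true AND false AND true = false
[2] true AND true AND false = false
[3] false AND false AND false = false
[4] false AND true = false
[5] false AND true = false
[6.2] NOT true = false
[6] false AND false AND false = false
[root] false OR false OR false OR false OR false OR false = false
Overall: false → denied

Denied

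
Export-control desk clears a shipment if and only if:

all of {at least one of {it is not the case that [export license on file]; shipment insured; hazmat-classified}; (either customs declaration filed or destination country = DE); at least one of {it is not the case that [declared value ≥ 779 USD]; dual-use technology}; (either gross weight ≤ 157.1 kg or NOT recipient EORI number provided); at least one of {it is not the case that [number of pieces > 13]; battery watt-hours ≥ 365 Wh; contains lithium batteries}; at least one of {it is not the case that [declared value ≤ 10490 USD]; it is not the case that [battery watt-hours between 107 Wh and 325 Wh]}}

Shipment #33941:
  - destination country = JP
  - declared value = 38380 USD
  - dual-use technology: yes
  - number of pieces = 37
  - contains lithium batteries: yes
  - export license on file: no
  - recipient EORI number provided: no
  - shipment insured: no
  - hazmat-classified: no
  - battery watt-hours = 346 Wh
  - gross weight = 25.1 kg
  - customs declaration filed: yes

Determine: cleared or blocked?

Atomic conditions:
  export license on file: no → false
  shipment insured: no → false
  hazmat-classified: no → false
  customs declaration filed: yes → true
  destination country = DE: JP == DE is false
  declared value ≥ 779 USD: 38380 ≥ 779 is true
  dual-use technology: yes → true
  gross weight ≤ 157.1 kg: 25.1 ≤ 157.1 is true
  NOT recipient EORI number provided: no → true
  number of pieces > 13: 37 > 13 is true
  battery watt-hours ≥ 365 Wh: 346 ≥ 365 is false
  contains lithium batteries: yes → true
  declared value ≤ 10490 USD: 38380 ≤ 10490 is false
  battery watt-hours between 107 Wh and 325 Wh: 346 in [107, 325] is false
Combine:
[1.1] NOT false = true
[1] true OR false OR false = true
[2] true OR false = true
[3.1] NOT true = false
[3] false OR true = true
[4] true OR true = true
[5.1] NOT true = false
[5] false OR false OR true = true
[6.1] NOT false = true
[6.2] NOT false = true
[6] true OR true = true
[root] true AND true AND true AND true AND true AND true = true
Overall: true → cleared

Cleared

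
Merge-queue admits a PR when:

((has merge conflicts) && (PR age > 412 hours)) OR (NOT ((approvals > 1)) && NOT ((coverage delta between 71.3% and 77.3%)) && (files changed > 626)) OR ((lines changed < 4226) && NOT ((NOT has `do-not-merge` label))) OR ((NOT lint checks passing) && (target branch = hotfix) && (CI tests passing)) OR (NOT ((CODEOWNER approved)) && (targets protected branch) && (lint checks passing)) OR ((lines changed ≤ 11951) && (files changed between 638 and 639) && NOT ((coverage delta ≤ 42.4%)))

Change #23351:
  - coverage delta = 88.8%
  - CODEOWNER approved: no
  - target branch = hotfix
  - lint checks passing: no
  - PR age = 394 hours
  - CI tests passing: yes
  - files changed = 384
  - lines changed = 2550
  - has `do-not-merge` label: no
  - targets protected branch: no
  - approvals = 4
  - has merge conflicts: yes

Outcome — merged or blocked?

Merged

Atomic conditions:
  has merge conflicts: yes → true
  PR age > 412 hours: 394 > 412 is false
  approvals > 1: 4 > 1 is true
  coverage delta between 71.3% and 77.3%: 88.8 in [71.3, 77.3] is false
  files changed > 626: 384 > 626 is false
  lines changed < 4226: 2550 < 4226 is true
  NOT has `do-not-merge` label: no → true
  NOT lint checks passing: no → true
  target branch = hotfix: hotfix == hotfix is true
  CI tests passing: yes → true
  CODEOWNER approved: no → false
  targets protected branch: no → false
  lint checks passing: no → false
  lines changed ≤ 11951: 2550 ≤ 11951 is true
  files changed between 638 and 639: 384 in [638, 639] is false
  coverage delta ≤ 42.4%: 88.8 ≤ 42.4 is false
Combine:
[1] true AND false = false
[2.1] NOT true = false
[2.2] NOT false = true
[2] false AND true AND false = false
[3.2] NOT true = false
[3] true AND false = false
[4] true AND true AND true = true
[5.1] NOT false = true
[5] true AND false AND false = false
[6.3] NOT false = true
[6] true AND false AND true = false
[root] false OR false OR false OR true OR false OR false = true
Overall: true → merged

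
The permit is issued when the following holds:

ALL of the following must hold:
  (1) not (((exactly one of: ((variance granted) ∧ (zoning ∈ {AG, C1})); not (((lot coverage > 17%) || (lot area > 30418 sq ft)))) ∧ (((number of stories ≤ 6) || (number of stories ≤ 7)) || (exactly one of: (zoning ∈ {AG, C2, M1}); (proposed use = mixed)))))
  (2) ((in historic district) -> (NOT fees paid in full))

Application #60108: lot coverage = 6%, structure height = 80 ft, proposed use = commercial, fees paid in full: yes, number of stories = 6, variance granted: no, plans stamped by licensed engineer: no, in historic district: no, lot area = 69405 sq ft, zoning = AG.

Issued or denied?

Atomic conditions:
  variance granted: no → false
  zoning ∈ {AG, C1}: AG is in the set → true
  lot coverage > 17%: 6 > 17 is false
  lot area > 30418 sq ft: 69405 > 30418 is true
  number of stories ≤ 6: 6 ≤ 6 is true
  number of stories ≤ 7: 6 ≤ 7 is true
  zoning ∈ {AG, C2, M1}: AG is in the set → true
  proposed use = mixed: commercial == mixed is false
  in historic district: no → false
  NOT fees paid in full: yes → false
Combine:
[1.1.1.1] false AND true = false
[1.1.1.2.1] false OR true = true
[1.1.1.2] NOT true = false
[1.1.1] exactly-one(false, false) = false
[1.1.2.1] true OR true = true
[1.1.2.2] exactly-one(true, false) = true
[1.1.2] true OR true = true
[1.1] false AND true = false
[1] NOT false = true
[2] false → false (antecedent false ⇒ implication holds) = true
[root] true AND true = true
Overall: true → issued

Issued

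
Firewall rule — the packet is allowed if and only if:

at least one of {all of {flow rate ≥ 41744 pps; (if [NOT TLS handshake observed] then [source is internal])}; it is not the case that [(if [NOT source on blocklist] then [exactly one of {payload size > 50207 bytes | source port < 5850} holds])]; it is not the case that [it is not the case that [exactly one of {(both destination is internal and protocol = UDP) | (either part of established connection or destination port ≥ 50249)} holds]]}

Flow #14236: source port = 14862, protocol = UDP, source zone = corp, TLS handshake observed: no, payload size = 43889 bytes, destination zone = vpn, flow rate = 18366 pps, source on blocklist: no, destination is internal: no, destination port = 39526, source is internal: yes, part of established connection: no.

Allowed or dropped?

Allowed

Atomic conditions:
  flow rate ≥ 41744 pps: 18366 ≥ 41744 is false
  NOT TLS handshake observed: no → true
  source is internal: yes → true
  NOT source on blocklist: no → true
  payload size > 50207 bytes: 43889 > 50207 is false
  source port < 5850: 14862 < 5850 is false
  destination is internal: no → false
  protocol = UDP: UDP == UDP is true
  part of established connection: no → false
  destination port ≥ 50249: 39526 ≥ 50249 is false
Combine:
[1.2] true → true = true
[1] false AND true = false
[2.1.2] exactly-one(false, false) = false
[2.1] true → false = false
[2] NOT false = true
[3.1.1.1] false AND true = false
[3.1.1.2] false OR false = false
[3.1.1] exactly-one(false, false) = false
[3.1] NOT false = true
[3] NOT true = false
[root] false OR true OR false = true
Overall: true → allowed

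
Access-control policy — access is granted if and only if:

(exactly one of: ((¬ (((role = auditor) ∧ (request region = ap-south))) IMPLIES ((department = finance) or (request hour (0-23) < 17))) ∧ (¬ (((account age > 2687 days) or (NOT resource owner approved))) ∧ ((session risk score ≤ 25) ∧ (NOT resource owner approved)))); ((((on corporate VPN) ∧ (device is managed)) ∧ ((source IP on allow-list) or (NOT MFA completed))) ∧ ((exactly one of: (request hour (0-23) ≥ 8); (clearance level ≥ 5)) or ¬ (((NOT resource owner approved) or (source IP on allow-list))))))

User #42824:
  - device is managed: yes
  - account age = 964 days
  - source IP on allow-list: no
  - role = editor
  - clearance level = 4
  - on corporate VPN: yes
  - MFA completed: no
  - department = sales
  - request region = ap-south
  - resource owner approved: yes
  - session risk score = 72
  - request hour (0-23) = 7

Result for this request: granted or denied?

Atomic conditions:
  role = auditor: editor == auditor is false
  request region = ap-south: ap-south == ap-south is true
  department = finance: sales == finance is false
  request hour (0-23) < 17: 7 < 17 is true
  account age > 2687 days: 964 > 2687 is false
  NOT resource owner approved: yes → false
  session risk score ≤ 25: 72 ≤ 25 is false
  on corporate VPN: yes → true
  device is managed: yes → true
  source IP on allow-list: no → false
  NOT MFA completed: no → true
  request hour (0-23) ≥ 8: 7 ≥ 8 is false
  clearance level ≥ 5: 4 ≥ 5 is false
Combine:
[1.1.1.1] false AND true = false
[1.1.1] NOT false = true
[1.1.2] false OR true = true
[1.1] true → true = true
[1.2.1.1] false OR false = false
[1.2.1] NOT false = true
[1.2.2] false AND false = false
[1.2] true AND false = false
[1] true AND false = false
[2.1.1] true AND true = true
[2.1.2] false OR true = true
[2.1] true AND true = true
[2.2.1] exactly-one(false, false) = false
[2.2.2.1] false OR false = false
[2.2.2] NOT false = true
[2.2] false OR true = true
[2] true AND true = true
[root] exactly-one(false, true) = true
Overall: true → granted

Granted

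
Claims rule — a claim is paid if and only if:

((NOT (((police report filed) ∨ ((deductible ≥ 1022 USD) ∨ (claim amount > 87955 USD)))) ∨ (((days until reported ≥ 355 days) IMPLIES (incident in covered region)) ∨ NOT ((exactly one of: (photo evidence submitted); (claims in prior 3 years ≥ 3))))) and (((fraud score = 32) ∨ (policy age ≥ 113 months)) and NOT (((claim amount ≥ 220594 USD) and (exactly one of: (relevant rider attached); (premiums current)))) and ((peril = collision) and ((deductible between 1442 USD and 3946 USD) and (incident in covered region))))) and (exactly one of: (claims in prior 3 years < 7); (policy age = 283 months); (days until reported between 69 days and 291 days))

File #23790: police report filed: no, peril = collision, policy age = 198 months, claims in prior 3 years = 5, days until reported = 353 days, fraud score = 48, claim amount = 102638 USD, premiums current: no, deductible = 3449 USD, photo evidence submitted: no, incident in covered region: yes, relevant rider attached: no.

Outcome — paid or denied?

Atomic conditions:
  police report filed: no → false
  deductible ≥ 1022 USD: 3449 ≥ 1022 is true
  claim amount > 87955 USD: 102638 > 87955 is true
  days until reported ≥ 355 days: 353 ≥ 355 is false
  incident in covered region: yes → true
  photo evidence submitted: no → false
  claims in prior 3 years ≥ 3: 5 ≥ 3 is true
  fraud score = 32: 48 == 32 is false
  policy age ≥ 113 months: 198 ≥ 113 is true
  claim amount ≥ 220594 USD: 102638 ≥ 220594 is false
  relevant rider attached: no → false
  premiums current: no → false
  peril = collision: collision == collision is true
  deductible between 1442 USD and 3946 USD: 3449 in [1442, 3946] is true
  claims in prior 3 years < 7: 5 < 7 is true
  policy age = 283 months: 198 == 283 is false
  days until reported between 69 days and 291 days: 353 in [69, 291] is false
Combine:
[1.1.1.1.2] true OR true = true
[1.1.1.1] false OR true = true
[1.1.1] NOT true = false
[1.1.2.1] false → true (antecedent false ⇒ implication holds) = true
[1.1.2.2.1] exactly-one(false, true) = true
[1.1.2.2] NOT true = false
[1.1.2] true OR false = true
[1.1] false OR true = true
[1.2.1] false OR true = true
[1.2.2.1.2] exactly-one(false, false) = false
[1.2.2.1] false AND false = false
[1.2.2] NOT false = true
[1.2.3.2] true AND true = true
[1.2.3] true AND true = true
[1.2] true AND true AND true = true
[1] true AND true = true
[2] exactly-one(true, false, false) = true
[root] true AND true = true
Overall: true → paid

Paid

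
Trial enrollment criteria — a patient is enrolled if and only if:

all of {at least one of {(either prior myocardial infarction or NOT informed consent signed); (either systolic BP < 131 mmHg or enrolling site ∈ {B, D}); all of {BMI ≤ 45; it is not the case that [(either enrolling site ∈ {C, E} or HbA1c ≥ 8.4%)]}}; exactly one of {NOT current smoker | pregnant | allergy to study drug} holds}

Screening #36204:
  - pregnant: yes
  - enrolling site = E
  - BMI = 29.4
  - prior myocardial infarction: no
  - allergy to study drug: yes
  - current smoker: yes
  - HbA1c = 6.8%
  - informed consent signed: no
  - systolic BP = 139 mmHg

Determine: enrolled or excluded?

Atomic conditions:
  prior myocardial infarction: no → false
  NOT informed consent signed: no → true
  systolic BP < 131 mmHg: 139 < 131 is false
  enrolling site ∈ {B, D}: E is not in the set → false
  BMI ≤ 45: 29.4 ≤ 45 is true
  enrolling site ∈ {C, E}: E is in the set → true
  HbA1c ≥ 8.4%: 6.8 ≥ 8.4 is false
  NOT current smoker: yes → false
  pregnant: yes → true
  allergy to study drug: yes → true
Combine:
[1.1] false OR true = true
[1.2] false OR false = false
[1.3.2.1] true OR false = true
[1.3.2] NOT true = false
[1.3] true AND false = false
[1] true OR false OR false = true
[2] exactly-one(false, true, true) = false
[root] true AND false = false
Overall: false → excluded

Excluded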